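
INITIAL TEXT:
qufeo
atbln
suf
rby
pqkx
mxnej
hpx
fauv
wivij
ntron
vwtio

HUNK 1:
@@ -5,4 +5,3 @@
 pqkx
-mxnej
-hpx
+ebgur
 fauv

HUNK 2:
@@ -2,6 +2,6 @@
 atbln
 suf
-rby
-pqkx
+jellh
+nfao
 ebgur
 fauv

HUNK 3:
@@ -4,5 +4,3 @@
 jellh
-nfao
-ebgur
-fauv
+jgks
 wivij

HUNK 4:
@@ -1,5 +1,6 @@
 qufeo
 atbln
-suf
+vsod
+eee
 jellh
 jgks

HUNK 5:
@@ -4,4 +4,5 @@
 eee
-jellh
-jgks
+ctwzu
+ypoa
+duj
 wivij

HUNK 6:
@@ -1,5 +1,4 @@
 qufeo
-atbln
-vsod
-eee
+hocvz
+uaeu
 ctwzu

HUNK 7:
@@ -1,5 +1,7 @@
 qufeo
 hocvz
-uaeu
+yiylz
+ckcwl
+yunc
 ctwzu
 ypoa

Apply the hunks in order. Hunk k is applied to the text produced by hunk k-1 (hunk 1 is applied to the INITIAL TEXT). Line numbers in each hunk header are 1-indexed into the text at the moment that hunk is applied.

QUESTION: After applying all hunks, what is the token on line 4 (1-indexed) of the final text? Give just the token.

Hunk 1: at line 5 remove [mxnej,hpx] add [ebgur] -> 10 lines: qufeo atbln suf rby pqkx ebgur fauv wivij ntron vwtio
Hunk 2: at line 2 remove [rby,pqkx] add [jellh,nfao] -> 10 lines: qufeo atbln suf jellh nfao ebgur fauv wivij ntron vwtio
Hunk 3: at line 4 remove [nfao,ebgur,fauv] add [jgks] -> 8 lines: qufeo atbln suf jellh jgks wivij ntron vwtio
Hunk 4: at line 1 remove [suf] add [vsod,eee] -> 9 lines: qufeo atbln vsod eee jellh jgks wivij ntron vwtio
Hunk 5: at line 4 remove [jellh,jgks] add [ctwzu,ypoa,duj] -> 10 lines: qufeo atbln vsod eee ctwzu ypoa duj wivij ntron vwtio
Hunk 6: at line 1 remove [atbln,vsod,eee] add [hocvz,uaeu] -> 9 lines: qufeo hocvz uaeu ctwzu ypoa duj wivij ntron vwtio
Hunk 7: at line 1 remove [uaeu] add [yiylz,ckcwl,yunc] -> 11 lines: qufeo hocvz yiylz ckcwl yunc ctwzu ypoa duj wivij ntron vwtio
Final line 4: ckcwl

Answer: ckcwl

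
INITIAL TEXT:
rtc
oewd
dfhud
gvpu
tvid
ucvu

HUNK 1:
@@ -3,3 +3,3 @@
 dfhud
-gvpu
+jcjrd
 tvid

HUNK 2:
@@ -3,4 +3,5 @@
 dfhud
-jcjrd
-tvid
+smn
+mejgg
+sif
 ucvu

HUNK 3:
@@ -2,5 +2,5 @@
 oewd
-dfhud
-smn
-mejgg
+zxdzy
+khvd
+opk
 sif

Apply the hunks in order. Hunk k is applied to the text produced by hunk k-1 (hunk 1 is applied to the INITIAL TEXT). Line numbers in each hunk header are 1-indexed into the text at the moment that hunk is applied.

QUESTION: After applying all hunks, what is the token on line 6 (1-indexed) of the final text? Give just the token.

Hunk 1: at line 3 remove [gvpu] add [jcjrd] -> 6 lines: rtc oewd dfhud jcjrd tvid ucvu
Hunk 2: at line 3 remove [jcjrd,tvid] add [smn,mejgg,sif] -> 7 lines: rtc oewd dfhud smn mejgg sif ucvu
Hunk 3: at line 2 remove [dfhud,smn,mejgg] add [zxdzy,khvd,opk] -> 7 lines: rtc oewd zxdzy khvd opk sif ucvu
Final line 6: sif

Answer: sif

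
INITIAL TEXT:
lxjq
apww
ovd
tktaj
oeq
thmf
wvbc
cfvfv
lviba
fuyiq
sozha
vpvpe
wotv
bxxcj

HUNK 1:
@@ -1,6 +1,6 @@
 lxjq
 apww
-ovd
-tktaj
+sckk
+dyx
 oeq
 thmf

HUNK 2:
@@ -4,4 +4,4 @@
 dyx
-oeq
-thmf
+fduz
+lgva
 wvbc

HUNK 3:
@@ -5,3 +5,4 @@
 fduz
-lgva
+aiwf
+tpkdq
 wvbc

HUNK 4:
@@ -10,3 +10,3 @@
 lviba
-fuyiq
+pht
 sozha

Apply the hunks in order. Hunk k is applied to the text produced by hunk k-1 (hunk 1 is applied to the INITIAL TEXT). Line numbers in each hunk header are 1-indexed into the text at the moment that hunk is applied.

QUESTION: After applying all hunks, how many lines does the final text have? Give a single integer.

Hunk 1: at line 1 remove [ovd,tktaj] add [sckk,dyx] -> 14 lines: lxjq apww sckk dyx oeq thmf wvbc cfvfv lviba fuyiq sozha vpvpe wotv bxxcj
Hunk 2: at line 4 remove [oeq,thmf] add [fduz,lgva] -> 14 lines: lxjq apww sckk dyx fduz lgva wvbc cfvfv lviba fuyiq sozha vpvpe wotv bxxcj
Hunk 3: at line 5 remove [lgva] add [aiwf,tpkdq] -> 15 lines: lxjq apww sckk dyx fduz aiwf tpkdq wvbc cfvfv lviba fuyiq sozha vpvpe wotv bxxcj
Hunk 4: at line 10 remove [fuyiq] add [pht] -> 15 lines: lxjq apww sckk dyx fduz aiwf tpkdq wvbc cfvfv lviba pht sozha vpvpe wotv bxxcj
Final line count: 15

Answer: 15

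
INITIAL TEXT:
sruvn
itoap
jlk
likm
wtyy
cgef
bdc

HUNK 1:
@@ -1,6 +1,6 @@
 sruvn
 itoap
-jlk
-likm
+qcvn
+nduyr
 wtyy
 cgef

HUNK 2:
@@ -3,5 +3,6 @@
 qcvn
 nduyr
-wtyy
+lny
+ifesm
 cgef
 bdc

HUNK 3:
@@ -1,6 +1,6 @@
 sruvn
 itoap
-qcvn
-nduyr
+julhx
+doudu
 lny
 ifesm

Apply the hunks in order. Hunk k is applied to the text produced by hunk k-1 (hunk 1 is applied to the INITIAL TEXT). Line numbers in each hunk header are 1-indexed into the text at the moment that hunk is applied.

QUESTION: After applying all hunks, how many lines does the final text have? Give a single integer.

Hunk 1: at line 1 remove [jlk,likm] add [qcvn,nduyr] -> 7 lines: sruvn itoap qcvn nduyr wtyy cgef bdc
Hunk 2: at line 3 remove [wtyy] add [lny,ifesm] -> 8 lines: sruvn itoap qcvn nduyr lny ifesm cgef bdc
Hunk 3: at line 1 remove [qcvn,nduyr] add [julhx,doudu] -> 8 lines: sruvn itoap julhx doudu lny ifesm cgef bdc
Final line count: 8

Answer: 8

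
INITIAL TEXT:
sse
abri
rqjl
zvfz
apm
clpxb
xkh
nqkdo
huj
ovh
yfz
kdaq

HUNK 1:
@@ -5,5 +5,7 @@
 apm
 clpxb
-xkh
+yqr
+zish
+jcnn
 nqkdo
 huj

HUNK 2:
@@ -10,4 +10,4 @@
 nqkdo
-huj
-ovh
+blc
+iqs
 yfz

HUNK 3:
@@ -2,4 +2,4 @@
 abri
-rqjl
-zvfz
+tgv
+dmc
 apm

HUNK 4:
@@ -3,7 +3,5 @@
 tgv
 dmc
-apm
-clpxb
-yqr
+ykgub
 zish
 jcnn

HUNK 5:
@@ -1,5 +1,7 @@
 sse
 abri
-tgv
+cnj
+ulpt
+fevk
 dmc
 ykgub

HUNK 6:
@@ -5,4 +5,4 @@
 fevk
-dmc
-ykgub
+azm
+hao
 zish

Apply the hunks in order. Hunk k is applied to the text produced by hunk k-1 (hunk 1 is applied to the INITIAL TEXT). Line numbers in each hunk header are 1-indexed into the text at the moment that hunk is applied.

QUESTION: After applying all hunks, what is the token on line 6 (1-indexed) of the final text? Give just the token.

Answer: azm

Derivation:
Hunk 1: at line 5 remove [xkh] add [yqr,zish,jcnn] -> 14 lines: sse abri rqjl zvfz apm clpxb yqr zish jcnn nqkdo huj ovh yfz kdaq
Hunk 2: at line 10 remove [huj,ovh] add [blc,iqs] -> 14 lines: sse abri rqjl zvfz apm clpxb yqr zish jcnn nqkdo blc iqs yfz kdaq
Hunk 3: at line 2 remove [rqjl,zvfz] add [tgv,dmc] -> 14 lines: sse abri tgv dmc apm clpxb yqr zish jcnn nqkdo blc iqs yfz kdaq
Hunk 4: at line 3 remove [apm,clpxb,yqr] add [ykgub] -> 12 lines: sse abri tgv dmc ykgub zish jcnn nqkdo blc iqs yfz kdaq
Hunk 5: at line 1 remove [tgv] add [cnj,ulpt,fevk] -> 14 lines: sse abri cnj ulpt fevk dmc ykgub zish jcnn nqkdo blc iqs yfz kdaq
Hunk 6: at line 5 remove [dmc,ykgub] add [azm,hao] -> 14 lines: sse abri cnj ulpt fevk azm hao zish jcnn nqkdo blc iqs yfz kdaq
Final line 6: azm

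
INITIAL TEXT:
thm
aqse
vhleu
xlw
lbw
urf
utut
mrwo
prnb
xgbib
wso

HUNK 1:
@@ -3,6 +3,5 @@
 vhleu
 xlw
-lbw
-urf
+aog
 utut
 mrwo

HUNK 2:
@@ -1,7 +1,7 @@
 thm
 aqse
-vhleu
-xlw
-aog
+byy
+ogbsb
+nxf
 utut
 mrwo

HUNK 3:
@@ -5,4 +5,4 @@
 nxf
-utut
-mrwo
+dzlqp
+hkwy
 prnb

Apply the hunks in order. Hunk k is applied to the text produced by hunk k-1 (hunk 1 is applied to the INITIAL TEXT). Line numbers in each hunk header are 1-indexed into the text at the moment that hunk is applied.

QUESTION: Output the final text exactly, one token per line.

Hunk 1: at line 3 remove [lbw,urf] add [aog] -> 10 lines: thm aqse vhleu xlw aog utut mrwo prnb xgbib wso
Hunk 2: at line 1 remove [vhleu,xlw,aog] add [byy,ogbsb,nxf] -> 10 lines: thm aqse byy ogbsb nxf utut mrwo prnb xgbib wso
Hunk 3: at line 5 remove [utut,mrwo] add [dzlqp,hkwy] -> 10 lines: thm aqse byy ogbsb nxf dzlqp hkwy prnb xgbib wso

Answer: thm
aqse
byy
ogbsb
nxf
dzlqp
hkwy
prnb
xgbib
wso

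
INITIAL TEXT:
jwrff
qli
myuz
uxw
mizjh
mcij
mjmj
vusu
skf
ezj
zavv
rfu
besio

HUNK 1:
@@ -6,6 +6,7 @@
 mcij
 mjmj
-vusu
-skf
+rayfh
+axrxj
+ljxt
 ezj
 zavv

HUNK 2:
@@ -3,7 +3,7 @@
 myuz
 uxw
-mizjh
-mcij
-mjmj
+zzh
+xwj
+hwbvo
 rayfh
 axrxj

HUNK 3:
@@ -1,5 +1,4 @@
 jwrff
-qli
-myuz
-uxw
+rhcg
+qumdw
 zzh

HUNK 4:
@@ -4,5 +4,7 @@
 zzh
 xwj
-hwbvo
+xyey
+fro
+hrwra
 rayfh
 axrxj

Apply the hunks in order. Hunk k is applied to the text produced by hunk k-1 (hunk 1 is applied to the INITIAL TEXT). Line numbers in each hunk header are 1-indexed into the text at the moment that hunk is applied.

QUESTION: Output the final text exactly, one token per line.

Answer: jwrff
rhcg
qumdw
zzh
xwj
xyey
fro
hrwra
rayfh
axrxj
ljxt
ezj
zavv
rfu
besio

Derivation:
Hunk 1: at line 6 remove [vusu,skf] add [rayfh,axrxj,ljxt] -> 14 lines: jwrff qli myuz uxw mizjh mcij mjmj rayfh axrxj ljxt ezj zavv rfu besio
Hunk 2: at line 3 remove [mizjh,mcij,mjmj] add [zzh,xwj,hwbvo] -> 14 lines: jwrff qli myuz uxw zzh xwj hwbvo rayfh axrxj ljxt ezj zavv rfu besio
Hunk 3: at line 1 remove [qli,myuz,uxw] add [rhcg,qumdw] -> 13 lines: jwrff rhcg qumdw zzh xwj hwbvo rayfh axrxj ljxt ezj zavv rfu besio
Hunk 4: at line 4 remove [hwbvo] add [xyey,fro,hrwra] -> 15 lines: jwrff rhcg qumdw zzh xwj xyey fro hrwra rayfh axrxj ljxt ezj zavv rfu besio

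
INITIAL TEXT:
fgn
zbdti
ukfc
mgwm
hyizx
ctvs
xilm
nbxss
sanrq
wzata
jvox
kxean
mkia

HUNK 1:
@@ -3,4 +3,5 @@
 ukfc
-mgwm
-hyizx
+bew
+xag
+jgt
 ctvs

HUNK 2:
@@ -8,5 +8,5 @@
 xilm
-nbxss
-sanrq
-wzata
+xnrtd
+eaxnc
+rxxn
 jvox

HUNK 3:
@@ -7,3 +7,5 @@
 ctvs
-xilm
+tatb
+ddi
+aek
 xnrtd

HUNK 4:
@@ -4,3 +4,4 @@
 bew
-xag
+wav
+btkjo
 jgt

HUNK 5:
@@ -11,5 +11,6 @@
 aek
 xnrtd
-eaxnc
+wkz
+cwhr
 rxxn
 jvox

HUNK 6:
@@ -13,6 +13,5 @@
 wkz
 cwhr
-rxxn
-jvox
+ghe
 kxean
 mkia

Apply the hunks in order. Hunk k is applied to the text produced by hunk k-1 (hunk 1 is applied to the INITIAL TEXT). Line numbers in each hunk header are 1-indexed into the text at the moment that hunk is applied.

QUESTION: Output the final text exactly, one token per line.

Answer: fgn
zbdti
ukfc
bew
wav
btkjo
jgt
ctvs
tatb
ddi
aek
xnrtd
wkz
cwhr
ghe
kxean
mkia

Derivation:
Hunk 1: at line 3 remove [mgwm,hyizx] add [bew,xag,jgt] -> 14 lines: fgn zbdti ukfc bew xag jgt ctvs xilm nbxss sanrq wzata jvox kxean mkia
Hunk 2: at line 8 remove [nbxss,sanrq,wzata] add [xnrtd,eaxnc,rxxn] -> 14 lines: fgn zbdti ukfc bew xag jgt ctvs xilm xnrtd eaxnc rxxn jvox kxean mkia
Hunk 3: at line 7 remove [xilm] add [tatb,ddi,aek] -> 16 lines: fgn zbdti ukfc bew xag jgt ctvs tatb ddi aek xnrtd eaxnc rxxn jvox kxean mkia
Hunk 4: at line 4 remove [xag] add [wav,btkjo] -> 17 lines: fgn zbdti ukfc bew wav btkjo jgt ctvs tatb ddi aek xnrtd eaxnc rxxn jvox kxean mkia
Hunk 5: at line 11 remove [eaxnc] add [wkz,cwhr] -> 18 lines: fgn zbdti ukfc bew wav btkjo jgt ctvs tatb ddi aek xnrtd wkz cwhr rxxn jvox kxean mkia
Hunk 6: at line 13 remove [rxxn,jvox] add [ghe] -> 17 lines: fgn zbdti ukfc bew wav btkjo jgt ctvs tatb ddi aek xnrtd wkz cwhr ghe kxean mkia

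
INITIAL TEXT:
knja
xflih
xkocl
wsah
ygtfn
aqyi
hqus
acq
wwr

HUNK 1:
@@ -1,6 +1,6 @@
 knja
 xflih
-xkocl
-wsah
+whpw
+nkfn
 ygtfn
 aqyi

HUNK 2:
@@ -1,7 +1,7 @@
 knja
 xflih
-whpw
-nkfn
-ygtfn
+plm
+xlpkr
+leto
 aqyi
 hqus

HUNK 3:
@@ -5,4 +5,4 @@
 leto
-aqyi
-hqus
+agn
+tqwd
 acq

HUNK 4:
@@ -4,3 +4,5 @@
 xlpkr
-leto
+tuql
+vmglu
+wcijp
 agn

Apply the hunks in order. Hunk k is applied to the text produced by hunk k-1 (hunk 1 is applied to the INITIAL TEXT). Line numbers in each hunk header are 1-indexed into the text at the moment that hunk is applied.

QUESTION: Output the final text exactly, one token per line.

Hunk 1: at line 1 remove [xkocl,wsah] add [whpw,nkfn] -> 9 lines: knja xflih whpw nkfn ygtfn aqyi hqus acq wwr
Hunk 2: at line 1 remove [whpw,nkfn,ygtfn] add [plm,xlpkr,leto] -> 9 lines: knja xflih plm xlpkr leto aqyi hqus acq wwr
Hunk 3: at line 5 remove [aqyi,hqus] add [agn,tqwd] -> 9 lines: knja xflih plm xlpkr leto agn tqwd acq wwr
Hunk 4: at line 4 remove [leto] add [tuql,vmglu,wcijp] -> 11 lines: knja xflih plm xlpkr tuql vmglu wcijp agn tqwd acq wwr

Answer: knja
xflih
plm
xlpkr
tuql
vmglu
wcijp
agn
tqwd
acq
wwr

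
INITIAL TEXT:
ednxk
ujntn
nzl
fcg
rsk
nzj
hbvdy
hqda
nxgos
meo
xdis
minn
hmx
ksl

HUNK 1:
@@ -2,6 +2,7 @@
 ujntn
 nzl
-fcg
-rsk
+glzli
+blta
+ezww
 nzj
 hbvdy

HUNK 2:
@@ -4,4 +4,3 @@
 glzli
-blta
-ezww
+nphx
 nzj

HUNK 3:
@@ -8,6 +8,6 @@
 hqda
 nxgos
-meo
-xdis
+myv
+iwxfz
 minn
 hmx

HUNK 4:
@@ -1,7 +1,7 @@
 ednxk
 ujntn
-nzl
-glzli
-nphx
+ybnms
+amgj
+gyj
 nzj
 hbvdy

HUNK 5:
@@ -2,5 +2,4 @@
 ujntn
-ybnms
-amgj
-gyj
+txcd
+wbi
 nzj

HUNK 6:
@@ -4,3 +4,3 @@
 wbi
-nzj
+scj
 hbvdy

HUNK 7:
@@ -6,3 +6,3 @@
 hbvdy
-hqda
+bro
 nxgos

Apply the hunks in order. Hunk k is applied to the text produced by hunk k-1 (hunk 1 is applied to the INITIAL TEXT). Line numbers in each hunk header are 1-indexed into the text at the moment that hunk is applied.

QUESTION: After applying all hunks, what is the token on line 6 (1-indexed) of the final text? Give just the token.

Answer: hbvdy

Derivation:
Hunk 1: at line 2 remove [fcg,rsk] add [glzli,blta,ezww] -> 15 lines: ednxk ujntn nzl glzli blta ezww nzj hbvdy hqda nxgos meo xdis minn hmx ksl
Hunk 2: at line 4 remove [blta,ezww] add [nphx] -> 14 lines: ednxk ujntn nzl glzli nphx nzj hbvdy hqda nxgos meo xdis minn hmx ksl
Hunk 3: at line 8 remove [meo,xdis] add [myv,iwxfz] -> 14 lines: ednxk ujntn nzl glzli nphx nzj hbvdy hqda nxgos myv iwxfz minn hmx ksl
Hunk 4: at line 1 remove [nzl,glzli,nphx] add [ybnms,amgj,gyj] -> 14 lines: ednxk ujntn ybnms amgj gyj nzj hbvdy hqda nxgos myv iwxfz minn hmx ksl
Hunk 5: at line 2 remove [ybnms,amgj,gyj] add [txcd,wbi] -> 13 lines: ednxk ujntn txcd wbi nzj hbvdy hqda nxgos myv iwxfz minn hmx ksl
Hunk 6: at line 4 remove [nzj] add [scj] -> 13 lines: ednxk ujntn txcd wbi scj hbvdy hqda nxgos myv iwxfz minn hmx ksl
Hunk 7: at line 6 remove [hqda] add [bro] -> 13 lines: ednxk ujntn txcd wbi scj hbvdy bro nxgos myv iwxfz minn hmx ksl
Final line 6: hbvdy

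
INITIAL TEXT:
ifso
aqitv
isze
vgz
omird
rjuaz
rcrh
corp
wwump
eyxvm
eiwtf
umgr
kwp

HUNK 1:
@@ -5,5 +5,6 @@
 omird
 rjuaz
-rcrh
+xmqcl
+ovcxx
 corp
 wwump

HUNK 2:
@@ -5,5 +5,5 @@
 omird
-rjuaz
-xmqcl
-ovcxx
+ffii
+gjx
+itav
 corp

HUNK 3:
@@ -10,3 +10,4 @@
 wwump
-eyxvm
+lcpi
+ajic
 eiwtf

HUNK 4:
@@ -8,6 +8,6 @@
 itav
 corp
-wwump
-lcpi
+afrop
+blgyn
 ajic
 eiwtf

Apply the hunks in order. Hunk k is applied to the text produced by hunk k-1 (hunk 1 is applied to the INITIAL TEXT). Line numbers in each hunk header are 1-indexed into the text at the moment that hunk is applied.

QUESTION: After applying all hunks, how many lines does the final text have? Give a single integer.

Answer: 15

Derivation:
Hunk 1: at line 5 remove [rcrh] add [xmqcl,ovcxx] -> 14 lines: ifso aqitv isze vgz omird rjuaz xmqcl ovcxx corp wwump eyxvm eiwtf umgr kwp
Hunk 2: at line 5 remove [rjuaz,xmqcl,ovcxx] add [ffii,gjx,itav] -> 14 lines: ifso aqitv isze vgz omird ffii gjx itav corp wwump eyxvm eiwtf umgr kwp
Hunk 3: at line 10 remove [eyxvm] add [lcpi,ajic] -> 15 lines: ifso aqitv isze vgz omird ffii gjx itav corp wwump lcpi ajic eiwtf umgr kwp
Hunk 4: at line 8 remove [wwump,lcpi] add [afrop,blgyn] -> 15 lines: ifso aqitv isze vgz omird ffii gjx itav corp afrop blgyn ajic eiwtf umgr kwp
Final line count: 15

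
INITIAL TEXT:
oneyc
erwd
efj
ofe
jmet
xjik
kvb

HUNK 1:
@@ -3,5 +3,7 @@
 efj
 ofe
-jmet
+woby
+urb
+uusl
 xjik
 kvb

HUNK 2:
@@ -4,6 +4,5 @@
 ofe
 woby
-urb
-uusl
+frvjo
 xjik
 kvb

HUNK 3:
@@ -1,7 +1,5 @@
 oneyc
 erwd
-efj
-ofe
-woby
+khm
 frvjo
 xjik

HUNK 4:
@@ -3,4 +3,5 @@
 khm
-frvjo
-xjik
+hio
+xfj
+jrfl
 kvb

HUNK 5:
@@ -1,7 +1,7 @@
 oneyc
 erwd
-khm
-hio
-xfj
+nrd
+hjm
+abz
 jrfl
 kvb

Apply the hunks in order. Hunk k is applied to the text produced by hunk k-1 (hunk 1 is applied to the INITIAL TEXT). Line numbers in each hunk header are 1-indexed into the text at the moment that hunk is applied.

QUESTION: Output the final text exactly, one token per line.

Answer: oneyc
erwd
nrd
hjm
abz
jrfl
kvb

Derivation:
Hunk 1: at line 3 remove [jmet] add [woby,urb,uusl] -> 9 lines: oneyc erwd efj ofe woby urb uusl xjik kvb
Hunk 2: at line 4 remove [urb,uusl] add [frvjo] -> 8 lines: oneyc erwd efj ofe woby frvjo xjik kvb
Hunk 3: at line 1 remove [efj,ofe,woby] add [khm] -> 6 lines: oneyc erwd khm frvjo xjik kvb
Hunk 4: at line 3 remove [frvjo,xjik] add [hio,xfj,jrfl] -> 7 lines: oneyc erwd khm hio xfj jrfl kvb
Hunk 5: at line 1 remove [khm,hio,xfj] add [nrd,hjm,abz] -> 7 lines: oneyc erwd nrd hjm abz jrfl kvb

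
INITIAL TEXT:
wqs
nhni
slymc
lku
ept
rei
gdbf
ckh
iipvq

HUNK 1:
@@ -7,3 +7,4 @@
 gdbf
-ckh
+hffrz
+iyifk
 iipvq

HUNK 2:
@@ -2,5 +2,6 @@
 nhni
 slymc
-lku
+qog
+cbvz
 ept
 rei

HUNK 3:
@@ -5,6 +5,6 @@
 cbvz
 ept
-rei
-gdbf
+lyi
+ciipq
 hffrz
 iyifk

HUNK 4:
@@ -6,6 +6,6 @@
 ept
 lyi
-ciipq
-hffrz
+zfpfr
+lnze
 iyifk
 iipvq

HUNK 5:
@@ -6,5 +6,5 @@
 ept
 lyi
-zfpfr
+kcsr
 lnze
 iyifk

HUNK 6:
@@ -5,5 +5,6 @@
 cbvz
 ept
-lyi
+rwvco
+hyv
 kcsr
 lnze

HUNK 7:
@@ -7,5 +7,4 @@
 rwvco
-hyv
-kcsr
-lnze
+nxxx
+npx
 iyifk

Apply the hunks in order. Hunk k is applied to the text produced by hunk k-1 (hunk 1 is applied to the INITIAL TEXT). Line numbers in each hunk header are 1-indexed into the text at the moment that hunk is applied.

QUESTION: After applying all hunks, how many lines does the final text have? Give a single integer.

Answer: 11

Derivation:
Hunk 1: at line 7 remove [ckh] add [hffrz,iyifk] -> 10 lines: wqs nhni slymc lku ept rei gdbf hffrz iyifk iipvq
Hunk 2: at line 2 remove [lku] add [qog,cbvz] -> 11 lines: wqs nhni slymc qog cbvz ept rei gdbf hffrz iyifk iipvq
Hunk 3: at line 5 remove [rei,gdbf] add [lyi,ciipq] -> 11 lines: wqs nhni slymc qog cbvz ept lyi ciipq hffrz iyifk iipvq
Hunk 4: at line 6 remove [ciipq,hffrz] add [zfpfr,lnze] -> 11 lines: wqs nhni slymc qog cbvz ept lyi zfpfr lnze iyifk iipvq
Hunk 5: at line 6 remove [zfpfr] add [kcsr] -> 11 lines: wqs nhni slymc qog cbvz ept lyi kcsr lnze iyifk iipvq
Hunk 6: at line 5 remove [lyi] add [rwvco,hyv] -> 12 lines: wqs nhni slymc qog cbvz ept rwvco hyv kcsr lnze iyifk iipvq
Hunk 7: at line 7 remove [hyv,kcsr,lnze] add [nxxx,npx] -> 11 lines: wqs nhni slymc qog cbvz ept rwvco nxxx npx iyifk iipvq
Final line count: 11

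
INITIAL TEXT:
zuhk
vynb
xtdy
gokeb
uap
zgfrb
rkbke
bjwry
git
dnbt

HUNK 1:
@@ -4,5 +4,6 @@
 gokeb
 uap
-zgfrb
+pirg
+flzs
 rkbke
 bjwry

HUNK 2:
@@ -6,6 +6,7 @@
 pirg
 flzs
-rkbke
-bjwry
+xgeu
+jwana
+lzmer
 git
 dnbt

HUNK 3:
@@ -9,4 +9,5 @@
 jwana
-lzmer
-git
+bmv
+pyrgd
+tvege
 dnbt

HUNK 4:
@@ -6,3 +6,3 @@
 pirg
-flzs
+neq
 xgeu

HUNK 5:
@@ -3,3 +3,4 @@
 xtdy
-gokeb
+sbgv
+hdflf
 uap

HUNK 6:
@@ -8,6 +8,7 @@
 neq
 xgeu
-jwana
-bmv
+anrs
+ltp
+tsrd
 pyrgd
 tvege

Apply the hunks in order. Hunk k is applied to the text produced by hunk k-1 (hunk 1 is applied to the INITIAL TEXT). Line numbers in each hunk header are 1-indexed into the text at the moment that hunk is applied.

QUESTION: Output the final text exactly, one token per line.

Answer: zuhk
vynb
xtdy
sbgv
hdflf
uap
pirg
neq
xgeu
anrs
ltp
tsrd
pyrgd
tvege
dnbt

Derivation:
Hunk 1: at line 4 remove [zgfrb] add [pirg,flzs] -> 11 lines: zuhk vynb xtdy gokeb uap pirg flzs rkbke bjwry git dnbt
Hunk 2: at line 6 remove [rkbke,bjwry] add [xgeu,jwana,lzmer] -> 12 lines: zuhk vynb xtdy gokeb uap pirg flzs xgeu jwana lzmer git dnbt
Hunk 3: at line 9 remove [lzmer,git] add [bmv,pyrgd,tvege] -> 13 lines: zuhk vynb xtdy gokeb uap pirg flzs xgeu jwana bmv pyrgd tvege dnbt
Hunk 4: at line 6 remove [flzs] add [neq] -> 13 lines: zuhk vynb xtdy gokeb uap pirg neq xgeu jwana bmv pyrgd tvege dnbt
Hunk 5: at line 3 remove [gokeb] add [sbgv,hdflf] -> 14 lines: zuhk vynb xtdy sbgv hdflf uap pirg neq xgeu jwana bmv pyrgd tvege dnbt
Hunk 6: at line 8 remove [jwana,bmv] add [anrs,ltp,tsrd] -> 15 lines: zuhk vynb xtdy sbgv hdflf uap pirg neq xgeu anrs ltp tsrd pyrgd tvege dnbt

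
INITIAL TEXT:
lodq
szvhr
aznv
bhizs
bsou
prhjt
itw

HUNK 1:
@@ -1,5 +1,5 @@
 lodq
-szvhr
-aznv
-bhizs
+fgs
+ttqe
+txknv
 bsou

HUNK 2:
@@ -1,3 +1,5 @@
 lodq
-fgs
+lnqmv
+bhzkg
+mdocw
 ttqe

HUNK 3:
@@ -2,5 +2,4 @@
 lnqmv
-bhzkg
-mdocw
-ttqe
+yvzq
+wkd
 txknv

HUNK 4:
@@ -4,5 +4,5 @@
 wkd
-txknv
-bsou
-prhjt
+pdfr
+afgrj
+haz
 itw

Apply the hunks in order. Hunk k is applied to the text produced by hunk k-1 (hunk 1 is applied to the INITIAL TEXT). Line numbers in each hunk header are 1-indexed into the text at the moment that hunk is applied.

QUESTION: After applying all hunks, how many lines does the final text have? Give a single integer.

Answer: 8

Derivation:
Hunk 1: at line 1 remove [szvhr,aznv,bhizs] add [fgs,ttqe,txknv] -> 7 lines: lodq fgs ttqe txknv bsou prhjt itw
Hunk 2: at line 1 remove [fgs] add [lnqmv,bhzkg,mdocw] -> 9 lines: lodq lnqmv bhzkg mdocw ttqe txknv bsou prhjt itw
Hunk 3: at line 2 remove [bhzkg,mdocw,ttqe] add [yvzq,wkd] -> 8 lines: lodq lnqmv yvzq wkd txknv bsou prhjt itw
Hunk 4: at line 4 remove [txknv,bsou,prhjt] add [pdfr,afgrj,haz] -> 8 lines: lodq lnqmv yvzq wkd pdfr afgrj haz itw
Final line count: 8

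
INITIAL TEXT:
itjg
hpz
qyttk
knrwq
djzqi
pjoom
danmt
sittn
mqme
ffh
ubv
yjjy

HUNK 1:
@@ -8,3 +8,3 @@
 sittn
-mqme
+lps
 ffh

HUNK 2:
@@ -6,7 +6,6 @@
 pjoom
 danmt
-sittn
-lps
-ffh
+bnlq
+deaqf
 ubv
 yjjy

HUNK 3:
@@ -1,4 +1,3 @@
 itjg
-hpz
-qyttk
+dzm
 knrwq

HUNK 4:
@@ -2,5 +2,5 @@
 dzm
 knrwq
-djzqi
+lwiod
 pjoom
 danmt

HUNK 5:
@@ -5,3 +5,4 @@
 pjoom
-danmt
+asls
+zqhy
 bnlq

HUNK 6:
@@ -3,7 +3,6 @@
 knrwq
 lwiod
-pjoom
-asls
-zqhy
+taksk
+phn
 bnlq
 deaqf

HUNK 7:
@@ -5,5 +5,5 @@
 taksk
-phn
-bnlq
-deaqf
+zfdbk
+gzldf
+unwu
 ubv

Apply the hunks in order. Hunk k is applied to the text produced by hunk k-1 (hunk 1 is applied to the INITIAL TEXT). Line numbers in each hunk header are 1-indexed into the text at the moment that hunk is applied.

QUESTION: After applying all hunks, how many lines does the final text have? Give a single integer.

Answer: 10

Derivation:
Hunk 1: at line 8 remove [mqme] add [lps] -> 12 lines: itjg hpz qyttk knrwq djzqi pjoom danmt sittn lps ffh ubv yjjy
Hunk 2: at line 6 remove [sittn,lps,ffh] add [bnlq,deaqf] -> 11 lines: itjg hpz qyttk knrwq djzqi pjoom danmt bnlq deaqf ubv yjjy
Hunk 3: at line 1 remove [hpz,qyttk] add [dzm] -> 10 lines: itjg dzm knrwq djzqi pjoom danmt bnlq deaqf ubv yjjy
Hunk 4: at line 2 remove [djzqi] add [lwiod] -> 10 lines: itjg dzm knrwq lwiod pjoom danmt bnlq deaqf ubv yjjy
Hunk 5: at line 5 remove [danmt] add [asls,zqhy] -> 11 lines: itjg dzm knrwq lwiod pjoom asls zqhy bnlq deaqf ubv yjjy
Hunk 6: at line 3 remove [pjoom,asls,zqhy] add [taksk,phn] -> 10 lines: itjg dzm knrwq lwiod taksk phn bnlq deaqf ubv yjjy
Hunk 7: at line 5 remove [phn,bnlq,deaqf] add [zfdbk,gzldf,unwu] -> 10 lines: itjg dzm knrwq lwiod taksk zfdbk gzldf unwu ubv yjjy
Final line count: 10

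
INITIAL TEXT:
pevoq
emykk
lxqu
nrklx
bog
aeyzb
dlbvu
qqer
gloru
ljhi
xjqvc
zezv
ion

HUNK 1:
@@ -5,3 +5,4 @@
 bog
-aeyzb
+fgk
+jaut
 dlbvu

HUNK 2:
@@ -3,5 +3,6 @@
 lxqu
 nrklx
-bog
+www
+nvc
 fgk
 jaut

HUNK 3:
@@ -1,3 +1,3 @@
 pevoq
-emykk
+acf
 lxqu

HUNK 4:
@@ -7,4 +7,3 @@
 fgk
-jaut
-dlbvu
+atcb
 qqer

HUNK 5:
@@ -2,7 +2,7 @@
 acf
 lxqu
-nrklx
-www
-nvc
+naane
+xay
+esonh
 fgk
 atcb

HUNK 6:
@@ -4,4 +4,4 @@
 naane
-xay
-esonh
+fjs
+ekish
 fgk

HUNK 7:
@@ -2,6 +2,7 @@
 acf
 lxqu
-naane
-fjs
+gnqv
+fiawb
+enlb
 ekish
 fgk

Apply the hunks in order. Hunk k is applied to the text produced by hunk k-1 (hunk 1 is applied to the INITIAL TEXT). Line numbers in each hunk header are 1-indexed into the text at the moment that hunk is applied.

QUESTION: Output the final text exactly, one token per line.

Answer: pevoq
acf
lxqu
gnqv
fiawb
enlb
ekish
fgk
atcb
qqer
gloru
ljhi
xjqvc
zezv
ion

Derivation:
Hunk 1: at line 5 remove [aeyzb] add [fgk,jaut] -> 14 lines: pevoq emykk lxqu nrklx bog fgk jaut dlbvu qqer gloru ljhi xjqvc zezv ion
Hunk 2: at line 3 remove [bog] add [www,nvc] -> 15 lines: pevoq emykk lxqu nrklx www nvc fgk jaut dlbvu qqer gloru ljhi xjqvc zezv ion
Hunk 3: at line 1 remove [emykk] add [acf] -> 15 lines: pevoq acf lxqu nrklx www nvc fgk jaut dlbvu qqer gloru ljhi xjqvc zezv ion
Hunk 4: at line 7 remove [jaut,dlbvu] add [atcb] -> 14 lines: pevoq acf lxqu nrklx www nvc fgk atcb qqer gloru ljhi xjqvc zezv ion
Hunk 5: at line 2 remove [nrklx,www,nvc] add [naane,xay,esonh] -> 14 lines: pevoq acf lxqu naane xay esonh fgk atcb qqer gloru ljhi xjqvc zezv ion
Hunk 6: at line 4 remove [xay,esonh] add [fjs,ekish] -> 14 lines: pevoq acf lxqu naane fjs ekish fgk atcb qqer gloru ljhi xjqvc zezv ion
Hunk 7: at line 2 remove [naane,fjs] add [gnqv,fiawb,enlb] -> 15 lines: pevoq acf lxqu gnqv fiawb enlb ekish fgk atcb qqer gloru ljhi xjqvc zezv ion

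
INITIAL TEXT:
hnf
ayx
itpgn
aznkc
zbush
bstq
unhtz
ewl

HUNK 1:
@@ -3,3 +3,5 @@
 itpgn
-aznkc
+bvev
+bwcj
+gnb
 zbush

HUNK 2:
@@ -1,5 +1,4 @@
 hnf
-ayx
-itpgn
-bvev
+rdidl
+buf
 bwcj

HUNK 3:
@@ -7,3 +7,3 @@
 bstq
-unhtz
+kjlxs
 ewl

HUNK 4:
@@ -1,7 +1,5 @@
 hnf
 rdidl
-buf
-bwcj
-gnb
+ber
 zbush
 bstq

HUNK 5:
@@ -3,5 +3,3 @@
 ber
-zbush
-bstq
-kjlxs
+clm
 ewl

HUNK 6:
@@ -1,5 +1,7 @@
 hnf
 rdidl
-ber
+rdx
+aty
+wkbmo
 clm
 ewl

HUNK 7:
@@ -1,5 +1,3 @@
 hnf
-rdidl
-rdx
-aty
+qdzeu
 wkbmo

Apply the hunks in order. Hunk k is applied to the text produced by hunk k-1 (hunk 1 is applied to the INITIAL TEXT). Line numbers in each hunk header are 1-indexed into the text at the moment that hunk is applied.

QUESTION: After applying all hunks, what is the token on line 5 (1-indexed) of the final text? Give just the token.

Answer: ewl

Derivation:
Hunk 1: at line 3 remove [aznkc] add [bvev,bwcj,gnb] -> 10 lines: hnf ayx itpgn bvev bwcj gnb zbush bstq unhtz ewl
Hunk 2: at line 1 remove [ayx,itpgn,bvev] add [rdidl,buf] -> 9 lines: hnf rdidl buf bwcj gnb zbush bstq unhtz ewl
Hunk 3: at line 7 remove [unhtz] add [kjlxs] -> 9 lines: hnf rdidl buf bwcj gnb zbush bstq kjlxs ewl
Hunk 4: at line 1 remove [buf,bwcj,gnb] add [ber] -> 7 lines: hnf rdidl ber zbush bstq kjlxs ewl
Hunk 5: at line 3 remove [zbush,bstq,kjlxs] add [clm] -> 5 lines: hnf rdidl ber clm ewl
Hunk 6: at line 1 remove [ber] add [rdx,aty,wkbmo] -> 7 lines: hnf rdidl rdx aty wkbmo clm ewl
Hunk 7: at line 1 remove [rdidl,rdx,aty] add [qdzeu] -> 5 lines: hnf qdzeu wkbmo clm ewl
Final line 5: ewl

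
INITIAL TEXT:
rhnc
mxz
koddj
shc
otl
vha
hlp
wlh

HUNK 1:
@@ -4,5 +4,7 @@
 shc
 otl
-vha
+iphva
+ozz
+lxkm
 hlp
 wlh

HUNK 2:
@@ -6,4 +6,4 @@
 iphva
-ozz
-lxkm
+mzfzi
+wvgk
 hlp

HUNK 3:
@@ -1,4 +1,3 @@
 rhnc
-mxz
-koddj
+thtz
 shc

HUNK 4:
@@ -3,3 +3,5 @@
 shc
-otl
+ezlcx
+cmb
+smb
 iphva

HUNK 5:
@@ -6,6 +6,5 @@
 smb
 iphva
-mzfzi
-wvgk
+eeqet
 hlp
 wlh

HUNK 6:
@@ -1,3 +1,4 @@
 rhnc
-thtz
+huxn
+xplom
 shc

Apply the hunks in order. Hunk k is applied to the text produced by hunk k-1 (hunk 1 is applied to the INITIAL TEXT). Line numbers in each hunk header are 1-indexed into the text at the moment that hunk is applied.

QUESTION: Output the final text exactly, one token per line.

Hunk 1: at line 4 remove [vha] add [iphva,ozz,lxkm] -> 10 lines: rhnc mxz koddj shc otl iphva ozz lxkm hlp wlh
Hunk 2: at line 6 remove [ozz,lxkm] add [mzfzi,wvgk] -> 10 lines: rhnc mxz koddj shc otl iphva mzfzi wvgk hlp wlh
Hunk 3: at line 1 remove [mxz,koddj] add [thtz] -> 9 lines: rhnc thtz shc otl iphva mzfzi wvgk hlp wlh
Hunk 4: at line 3 remove [otl] add [ezlcx,cmb,smb] -> 11 lines: rhnc thtz shc ezlcx cmb smb iphva mzfzi wvgk hlp wlh
Hunk 5: at line 6 remove [mzfzi,wvgk] add [eeqet] -> 10 lines: rhnc thtz shc ezlcx cmb smb iphva eeqet hlp wlh
Hunk 6: at line 1 remove [thtz] add [huxn,xplom] -> 11 lines: rhnc huxn xplom shc ezlcx cmb smb iphva eeqet hlp wlh

Answer: rhnc
huxn
xplom
shc
ezlcx
cmb
smb
iphva
eeqet
hlp
wlh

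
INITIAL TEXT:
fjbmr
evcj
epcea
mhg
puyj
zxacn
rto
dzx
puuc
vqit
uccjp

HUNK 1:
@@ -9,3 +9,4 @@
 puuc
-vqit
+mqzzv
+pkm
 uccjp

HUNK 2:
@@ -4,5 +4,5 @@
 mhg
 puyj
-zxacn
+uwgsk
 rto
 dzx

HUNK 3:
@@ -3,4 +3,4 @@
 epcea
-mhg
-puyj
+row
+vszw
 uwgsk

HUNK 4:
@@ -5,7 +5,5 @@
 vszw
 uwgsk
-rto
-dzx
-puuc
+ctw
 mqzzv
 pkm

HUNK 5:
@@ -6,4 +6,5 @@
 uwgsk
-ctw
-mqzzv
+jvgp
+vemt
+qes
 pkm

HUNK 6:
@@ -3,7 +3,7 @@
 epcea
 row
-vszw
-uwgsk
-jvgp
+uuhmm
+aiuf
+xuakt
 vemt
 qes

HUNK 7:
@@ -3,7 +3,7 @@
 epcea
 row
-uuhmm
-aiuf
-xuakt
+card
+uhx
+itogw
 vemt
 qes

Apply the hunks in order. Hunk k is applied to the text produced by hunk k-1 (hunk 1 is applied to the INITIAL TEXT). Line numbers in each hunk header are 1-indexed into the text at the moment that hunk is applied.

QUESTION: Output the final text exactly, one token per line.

Hunk 1: at line 9 remove [vqit] add [mqzzv,pkm] -> 12 lines: fjbmr evcj epcea mhg puyj zxacn rto dzx puuc mqzzv pkm uccjp
Hunk 2: at line 4 remove [zxacn] add [uwgsk] -> 12 lines: fjbmr evcj epcea mhg puyj uwgsk rto dzx puuc mqzzv pkm uccjp
Hunk 3: at line 3 remove [mhg,puyj] add [row,vszw] -> 12 lines: fjbmr evcj epcea row vszw uwgsk rto dzx puuc mqzzv pkm uccjp
Hunk 4: at line 5 remove [rto,dzx,puuc] add [ctw] -> 10 lines: fjbmr evcj epcea row vszw uwgsk ctw mqzzv pkm uccjp
Hunk 5: at line 6 remove [ctw,mqzzv] add [jvgp,vemt,qes] -> 11 lines: fjbmr evcj epcea row vszw uwgsk jvgp vemt qes pkm uccjp
Hunk 6: at line 3 remove [vszw,uwgsk,jvgp] add [uuhmm,aiuf,xuakt] -> 11 lines: fjbmr evcj epcea row uuhmm aiuf xuakt vemt qes pkm uccjp
Hunk 7: at line 3 remove [uuhmm,aiuf,xuakt] add [card,uhx,itogw] -> 11 lines: fjbmr evcj epcea row card uhx itogw vemt qes pkm uccjp

Answer: fjbmr
evcj
epcea
row
card
uhx
itogw
vemt
qes
pkm
uccjp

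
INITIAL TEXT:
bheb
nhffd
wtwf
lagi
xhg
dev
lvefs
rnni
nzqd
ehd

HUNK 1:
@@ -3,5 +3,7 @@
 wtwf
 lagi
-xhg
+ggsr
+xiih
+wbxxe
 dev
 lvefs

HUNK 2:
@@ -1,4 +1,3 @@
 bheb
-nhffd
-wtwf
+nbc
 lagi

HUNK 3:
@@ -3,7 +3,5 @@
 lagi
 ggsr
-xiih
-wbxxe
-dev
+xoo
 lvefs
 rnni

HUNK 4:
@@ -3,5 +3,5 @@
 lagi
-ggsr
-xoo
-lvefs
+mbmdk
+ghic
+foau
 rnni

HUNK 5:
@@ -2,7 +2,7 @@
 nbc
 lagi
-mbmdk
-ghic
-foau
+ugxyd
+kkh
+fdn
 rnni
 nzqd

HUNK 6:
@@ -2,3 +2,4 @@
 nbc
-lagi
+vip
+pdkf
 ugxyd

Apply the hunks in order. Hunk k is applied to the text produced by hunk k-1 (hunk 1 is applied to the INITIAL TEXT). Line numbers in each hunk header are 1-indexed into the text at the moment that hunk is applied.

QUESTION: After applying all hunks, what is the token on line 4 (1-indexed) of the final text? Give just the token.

Hunk 1: at line 3 remove [xhg] add [ggsr,xiih,wbxxe] -> 12 lines: bheb nhffd wtwf lagi ggsr xiih wbxxe dev lvefs rnni nzqd ehd
Hunk 2: at line 1 remove [nhffd,wtwf] add [nbc] -> 11 lines: bheb nbc lagi ggsr xiih wbxxe dev lvefs rnni nzqd ehd
Hunk 3: at line 3 remove [xiih,wbxxe,dev] add [xoo] -> 9 lines: bheb nbc lagi ggsr xoo lvefs rnni nzqd ehd
Hunk 4: at line 3 remove [ggsr,xoo,lvefs] add [mbmdk,ghic,foau] -> 9 lines: bheb nbc lagi mbmdk ghic foau rnni nzqd ehd
Hunk 5: at line 2 remove [mbmdk,ghic,foau] add [ugxyd,kkh,fdn] -> 9 lines: bheb nbc lagi ugxyd kkh fdn rnni nzqd ehd
Hunk 6: at line 2 remove [lagi] add [vip,pdkf] -> 10 lines: bheb nbc vip pdkf ugxyd kkh fdn rnni nzqd ehd
Final line 4: pdkf

Answer: pdkf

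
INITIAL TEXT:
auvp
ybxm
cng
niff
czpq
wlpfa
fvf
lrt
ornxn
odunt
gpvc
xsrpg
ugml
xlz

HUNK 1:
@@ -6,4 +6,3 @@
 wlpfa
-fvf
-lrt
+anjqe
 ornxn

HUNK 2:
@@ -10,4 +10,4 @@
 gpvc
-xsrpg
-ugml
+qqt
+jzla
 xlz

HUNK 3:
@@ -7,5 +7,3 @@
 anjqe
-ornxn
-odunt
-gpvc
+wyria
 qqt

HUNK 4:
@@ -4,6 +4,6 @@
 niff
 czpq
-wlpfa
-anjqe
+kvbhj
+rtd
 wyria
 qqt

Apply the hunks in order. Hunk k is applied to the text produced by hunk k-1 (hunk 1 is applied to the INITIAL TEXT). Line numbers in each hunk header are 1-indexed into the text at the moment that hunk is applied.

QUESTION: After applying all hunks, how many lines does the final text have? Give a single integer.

Answer: 11

Derivation:
Hunk 1: at line 6 remove [fvf,lrt] add [anjqe] -> 13 lines: auvp ybxm cng niff czpq wlpfa anjqe ornxn odunt gpvc xsrpg ugml xlz
Hunk 2: at line 10 remove [xsrpg,ugml] add [qqt,jzla] -> 13 lines: auvp ybxm cng niff czpq wlpfa anjqe ornxn odunt gpvc qqt jzla xlz
Hunk 3: at line 7 remove [ornxn,odunt,gpvc] add [wyria] -> 11 lines: auvp ybxm cng niff czpq wlpfa anjqe wyria qqt jzla xlz
Hunk 4: at line 4 remove [wlpfa,anjqe] add [kvbhj,rtd] -> 11 lines: auvp ybxm cng niff czpq kvbhj rtd wyria qqt jzla xlz
Final line count: 11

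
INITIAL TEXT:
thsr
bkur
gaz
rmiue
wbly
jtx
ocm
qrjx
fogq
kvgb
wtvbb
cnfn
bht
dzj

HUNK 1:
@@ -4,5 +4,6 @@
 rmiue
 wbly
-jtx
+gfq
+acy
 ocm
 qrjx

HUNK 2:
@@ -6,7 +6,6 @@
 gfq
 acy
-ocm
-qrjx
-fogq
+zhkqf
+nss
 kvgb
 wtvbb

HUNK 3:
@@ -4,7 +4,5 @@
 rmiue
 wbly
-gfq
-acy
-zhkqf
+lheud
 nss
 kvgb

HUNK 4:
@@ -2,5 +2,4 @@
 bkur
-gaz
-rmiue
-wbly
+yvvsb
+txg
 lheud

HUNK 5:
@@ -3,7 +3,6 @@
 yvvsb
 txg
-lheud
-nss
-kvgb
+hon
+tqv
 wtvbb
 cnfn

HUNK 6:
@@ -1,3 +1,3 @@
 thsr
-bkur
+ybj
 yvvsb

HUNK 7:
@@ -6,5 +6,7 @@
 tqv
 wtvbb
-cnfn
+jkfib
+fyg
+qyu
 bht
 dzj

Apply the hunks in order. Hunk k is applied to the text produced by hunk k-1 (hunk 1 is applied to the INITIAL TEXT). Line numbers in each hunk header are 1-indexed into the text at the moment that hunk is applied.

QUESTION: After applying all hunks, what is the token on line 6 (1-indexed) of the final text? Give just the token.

Hunk 1: at line 4 remove [jtx] add [gfq,acy] -> 15 lines: thsr bkur gaz rmiue wbly gfq acy ocm qrjx fogq kvgb wtvbb cnfn bht dzj
Hunk 2: at line 6 remove [ocm,qrjx,fogq] add [zhkqf,nss] -> 14 lines: thsr bkur gaz rmiue wbly gfq acy zhkqf nss kvgb wtvbb cnfn bht dzj
Hunk 3: at line 4 remove [gfq,acy,zhkqf] add [lheud] -> 12 lines: thsr bkur gaz rmiue wbly lheud nss kvgb wtvbb cnfn bht dzj
Hunk 4: at line 2 remove [gaz,rmiue,wbly] add [yvvsb,txg] -> 11 lines: thsr bkur yvvsb txg lheud nss kvgb wtvbb cnfn bht dzj
Hunk 5: at line 3 remove [lheud,nss,kvgb] add [hon,tqv] -> 10 lines: thsr bkur yvvsb txg hon tqv wtvbb cnfn bht dzj
Hunk 6: at line 1 remove [bkur] add [ybj] -> 10 lines: thsr ybj yvvsb txg hon tqv wtvbb cnfn bht dzj
Hunk 7: at line 6 remove [cnfn] add [jkfib,fyg,qyu] -> 12 lines: thsr ybj yvvsb txg hon tqv wtvbb jkfib fyg qyu bht dzj
Final line 6: tqv

Answer: tqv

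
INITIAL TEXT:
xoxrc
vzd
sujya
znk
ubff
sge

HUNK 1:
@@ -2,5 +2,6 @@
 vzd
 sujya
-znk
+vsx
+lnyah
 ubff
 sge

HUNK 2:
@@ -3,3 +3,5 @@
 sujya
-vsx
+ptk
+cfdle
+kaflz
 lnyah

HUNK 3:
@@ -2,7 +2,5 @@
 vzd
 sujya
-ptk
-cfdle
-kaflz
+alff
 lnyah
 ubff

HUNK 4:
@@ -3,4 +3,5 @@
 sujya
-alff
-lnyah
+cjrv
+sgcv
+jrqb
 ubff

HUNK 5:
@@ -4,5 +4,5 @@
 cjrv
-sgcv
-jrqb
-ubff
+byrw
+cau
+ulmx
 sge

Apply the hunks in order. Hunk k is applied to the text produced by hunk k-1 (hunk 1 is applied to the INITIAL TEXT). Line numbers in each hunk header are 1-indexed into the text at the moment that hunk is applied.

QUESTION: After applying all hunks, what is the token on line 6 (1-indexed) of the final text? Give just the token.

Answer: cau

Derivation:
Hunk 1: at line 2 remove [znk] add [vsx,lnyah] -> 7 lines: xoxrc vzd sujya vsx lnyah ubff sge
Hunk 2: at line 3 remove [vsx] add [ptk,cfdle,kaflz] -> 9 lines: xoxrc vzd sujya ptk cfdle kaflz lnyah ubff sge
Hunk 3: at line 2 remove [ptk,cfdle,kaflz] add [alff] -> 7 lines: xoxrc vzd sujya alff lnyah ubff sge
Hunk 4: at line 3 remove [alff,lnyah] add [cjrv,sgcv,jrqb] -> 8 lines: xoxrc vzd sujya cjrv sgcv jrqb ubff sge
Hunk 5: at line 4 remove [sgcv,jrqb,ubff] add [byrw,cau,ulmx] -> 8 lines: xoxrc vzd sujya cjrv byrw cau ulmx sge
Final line 6: cau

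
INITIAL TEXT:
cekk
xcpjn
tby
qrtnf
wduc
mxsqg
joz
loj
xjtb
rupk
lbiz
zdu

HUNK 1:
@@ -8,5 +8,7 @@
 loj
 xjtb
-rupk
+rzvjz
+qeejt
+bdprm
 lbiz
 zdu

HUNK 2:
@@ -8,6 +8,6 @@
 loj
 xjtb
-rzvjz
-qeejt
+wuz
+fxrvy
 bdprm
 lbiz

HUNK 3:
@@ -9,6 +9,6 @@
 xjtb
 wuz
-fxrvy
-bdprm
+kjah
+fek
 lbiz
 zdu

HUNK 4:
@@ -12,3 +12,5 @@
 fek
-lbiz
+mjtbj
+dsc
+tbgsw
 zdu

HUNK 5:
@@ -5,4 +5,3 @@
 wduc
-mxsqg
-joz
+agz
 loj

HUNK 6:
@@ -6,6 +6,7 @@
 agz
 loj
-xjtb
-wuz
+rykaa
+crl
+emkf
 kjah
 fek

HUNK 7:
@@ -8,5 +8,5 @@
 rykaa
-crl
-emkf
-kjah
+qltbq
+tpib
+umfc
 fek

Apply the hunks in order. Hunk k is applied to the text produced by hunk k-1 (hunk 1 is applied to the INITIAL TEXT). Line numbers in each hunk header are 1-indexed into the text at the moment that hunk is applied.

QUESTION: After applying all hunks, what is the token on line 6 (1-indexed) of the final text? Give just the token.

Hunk 1: at line 8 remove [rupk] add [rzvjz,qeejt,bdprm] -> 14 lines: cekk xcpjn tby qrtnf wduc mxsqg joz loj xjtb rzvjz qeejt bdprm lbiz zdu
Hunk 2: at line 8 remove [rzvjz,qeejt] add [wuz,fxrvy] -> 14 lines: cekk xcpjn tby qrtnf wduc mxsqg joz loj xjtb wuz fxrvy bdprm lbiz zdu
Hunk 3: at line 9 remove [fxrvy,bdprm] add [kjah,fek] -> 14 lines: cekk xcpjn tby qrtnf wduc mxsqg joz loj xjtb wuz kjah fek lbiz zdu
Hunk 4: at line 12 remove [lbiz] add [mjtbj,dsc,tbgsw] -> 16 lines: cekk xcpjn tby qrtnf wduc mxsqg joz loj xjtb wuz kjah fek mjtbj dsc tbgsw zdu
Hunk 5: at line 5 remove [mxsqg,joz] add [agz] -> 15 lines: cekk xcpjn tby qrtnf wduc agz loj xjtb wuz kjah fek mjtbj dsc tbgsw zdu
Hunk 6: at line 6 remove [xjtb,wuz] add [rykaa,crl,emkf] -> 16 lines: cekk xcpjn tby qrtnf wduc agz loj rykaa crl emkf kjah fek mjtbj dsc tbgsw zdu
Hunk 7: at line 8 remove [crl,emkf,kjah] add [qltbq,tpib,umfc] -> 16 lines: cekk xcpjn tby qrtnf wduc agz loj rykaa qltbq tpib umfc fek mjtbj dsc tbgsw zdu
Final line 6: agz

Answer: agz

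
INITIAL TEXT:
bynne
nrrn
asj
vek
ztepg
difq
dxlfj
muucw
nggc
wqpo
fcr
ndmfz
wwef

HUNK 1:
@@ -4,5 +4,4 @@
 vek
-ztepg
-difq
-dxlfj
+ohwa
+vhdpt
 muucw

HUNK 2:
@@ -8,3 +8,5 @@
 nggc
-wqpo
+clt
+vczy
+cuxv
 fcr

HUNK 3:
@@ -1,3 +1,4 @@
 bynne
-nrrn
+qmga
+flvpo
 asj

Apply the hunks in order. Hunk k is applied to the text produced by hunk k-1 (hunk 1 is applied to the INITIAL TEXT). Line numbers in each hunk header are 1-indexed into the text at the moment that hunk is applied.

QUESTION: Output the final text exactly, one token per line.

Hunk 1: at line 4 remove [ztepg,difq,dxlfj] add [ohwa,vhdpt] -> 12 lines: bynne nrrn asj vek ohwa vhdpt muucw nggc wqpo fcr ndmfz wwef
Hunk 2: at line 8 remove [wqpo] add [clt,vczy,cuxv] -> 14 lines: bynne nrrn asj vek ohwa vhdpt muucw nggc clt vczy cuxv fcr ndmfz wwef
Hunk 3: at line 1 remove [nrrn] add [qmga,flvpo] -> 15 lines: bynne qmga flvpo asj vek ohwa vhdpt muucw nggc clt vczy cuxv fcr ndmfz wwef

Answer: bynne
qmga
flvpo
asj
vek
ohwa
vhdpt
muucw
nggc
clt
vczy
cuxv
fcr
ndmfz
wwef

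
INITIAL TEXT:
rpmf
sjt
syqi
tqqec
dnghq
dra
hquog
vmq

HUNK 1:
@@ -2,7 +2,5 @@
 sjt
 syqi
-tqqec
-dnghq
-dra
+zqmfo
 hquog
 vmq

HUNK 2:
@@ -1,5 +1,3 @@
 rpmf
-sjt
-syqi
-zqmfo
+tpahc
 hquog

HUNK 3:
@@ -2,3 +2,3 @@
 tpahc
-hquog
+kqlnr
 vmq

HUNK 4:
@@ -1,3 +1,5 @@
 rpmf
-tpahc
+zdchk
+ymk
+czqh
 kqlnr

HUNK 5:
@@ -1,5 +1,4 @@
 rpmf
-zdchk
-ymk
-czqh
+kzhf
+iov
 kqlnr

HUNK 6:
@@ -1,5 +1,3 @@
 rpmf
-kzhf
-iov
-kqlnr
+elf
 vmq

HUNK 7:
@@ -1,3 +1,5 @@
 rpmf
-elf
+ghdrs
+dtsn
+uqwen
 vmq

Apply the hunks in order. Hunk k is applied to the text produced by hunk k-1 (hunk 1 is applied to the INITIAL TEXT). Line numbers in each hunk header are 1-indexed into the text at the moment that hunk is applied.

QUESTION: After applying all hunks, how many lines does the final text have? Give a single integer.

Hunk 1: at line 2 remove [tqqec,dnghq,dra] add [zqmfo] -> 6 lines: rpmf sjt syqi zqmfo hquog vmq
Hunk 2: at line 1 remove [sjt,syqi,zqmfo] add [tpahc] -> 4 lines: rpmf tpahc hquog vmq
Hunk 3: at line 2 remove [hquog] add [kqlnr] -> 4 lines: rpmf tpahc kqlnr vmq
Hunk 4: at line 1 remove [tpahc] add [zdchk,ymk,czqh] -> 6 lines: rpmf zdchk ymk czqh kqlnr vmq
Hunk 5: at line 1 remove [zdchk,ymk,czqh] add [kzhf,iov] -> 5 lines: rpmf kzhf iov kqlnr vmq
Hunk 6: at line 1 remove [kzhf,iov,kqlnr] add [elf] -> 3 lines: rpmf elf vmq
Hunk 7: at line 1 remove [elf] add [ghdrs,dtsn,uqwen] -> 5 lines: rpmf ghdrs dtsn uqwen vmq
Final line count: 5

Answer: 5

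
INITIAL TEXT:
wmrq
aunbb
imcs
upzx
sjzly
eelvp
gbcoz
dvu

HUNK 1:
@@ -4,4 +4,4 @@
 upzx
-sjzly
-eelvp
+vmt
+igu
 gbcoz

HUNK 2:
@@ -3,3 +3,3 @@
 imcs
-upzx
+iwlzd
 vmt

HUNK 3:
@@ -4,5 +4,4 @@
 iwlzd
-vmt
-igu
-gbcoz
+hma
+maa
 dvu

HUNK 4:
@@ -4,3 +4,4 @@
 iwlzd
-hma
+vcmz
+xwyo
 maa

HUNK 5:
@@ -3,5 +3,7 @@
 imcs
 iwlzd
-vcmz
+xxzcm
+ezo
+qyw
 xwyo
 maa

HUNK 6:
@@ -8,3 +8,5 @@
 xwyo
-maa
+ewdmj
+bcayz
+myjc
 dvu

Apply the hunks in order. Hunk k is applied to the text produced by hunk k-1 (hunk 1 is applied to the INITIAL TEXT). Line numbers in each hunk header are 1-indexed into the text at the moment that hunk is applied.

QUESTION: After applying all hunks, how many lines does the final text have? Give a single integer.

Hunk 1: at line 4 remove [sjzly,eelvp] add [vmt,igu] -> 8 lines: wmrq aunbb imcs upzx vmt igu gbcoz dvu
Hunk 2: at line 3 remove [upzx] add [iwlzd] -> 8 lines: wmrq aunbb imcs iwlzd vmt igu gbcoz dvu
Hunk 3: at line 4 remove [vmt,igu,gbcoz] add [hma,maa] -> 7 lines: wmrq aunbb imcs iwlzd hma maa dvu
Hunk 4: at line 4 remove [hma] add [vcmz,xwyo] -> 8 lines: wmrq aunbb imcs iwlzd vcmz xwyo maa dvu
Hunk 5: at line 3 remove [vcmz] add [xxzcm,ezo,qyw] -> 10 lines: wmrq aunbb imcs iwlzd xxzcm ezo qyw xwyo maa dvu
Hunk 6: at line 8 remove [maa] add [ewdmj,bcayz,myjc] -> 12 lines: wmrq aunbb imcs iwlzd xxzcm ezo qyw xwyo ewdmj bcayz myjc dvu
Final line count: 12

Answer: 12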